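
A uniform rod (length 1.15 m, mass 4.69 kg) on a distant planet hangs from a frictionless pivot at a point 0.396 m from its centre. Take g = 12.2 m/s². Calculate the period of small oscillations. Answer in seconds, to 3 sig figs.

1.48 s

For a physical pendulum T = 2π√(I/(mgd)), with d = 0.3960 m from pivot to centre of mass.
I_cm = mL²/12 = 4.69 × 1.15²/12 = 0.5169 kg·m²; I = I_cm + md² = 0.5169 + 4.69 × 0.3960² = 1.252 kg·m².
T = 2π√(1.252/(4.69 × 12.2 × 0.3960)) = 1.48 s.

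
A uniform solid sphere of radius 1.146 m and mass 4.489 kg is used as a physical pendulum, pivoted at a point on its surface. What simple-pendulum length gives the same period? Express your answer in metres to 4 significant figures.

1.604 m

The equivalent simple-pendulum length is L_eq = I/(md), where I is about the pivot and d = 1.1460 m.
I_cm = (2/5)mR² = 2.3582 kg·m², so I = I_cm + md² = 2.3582 + 5.8955 = 8.2537 kg·m².
L_eq = 8.2537/(4.489 × 1.1460) = 1.604 m.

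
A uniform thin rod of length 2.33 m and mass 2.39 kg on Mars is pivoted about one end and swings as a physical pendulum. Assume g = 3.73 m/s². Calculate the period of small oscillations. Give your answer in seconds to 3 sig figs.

4.05 s

For a physical pendulum T = 2π√(I/(mgd)), with d = 1.165 m from pivot to centre of mass.
I_cm = mL²/12 = 2.39 × 2.33²/12 = 1.081 kg·m²; I = I_cm + md² = 1.081 + 2.39 × 1.165² = 4.325 kg·m².
T = 2π√(4.325/(2.39 × 3.73 × 1.165)) = 4.05 s.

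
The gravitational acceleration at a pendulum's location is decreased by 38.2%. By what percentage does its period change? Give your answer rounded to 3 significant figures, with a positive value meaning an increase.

T ∝ 1/√g, so T'/T = 1/√(0.6180) = 1.272.
Percentage change in T = (1.272 − 1) × 100% = 27.2%.

27.2%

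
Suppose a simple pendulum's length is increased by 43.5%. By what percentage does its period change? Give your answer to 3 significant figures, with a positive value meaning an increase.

T ∝ √L, so T'/T = √(1.435) = 1.198.
Percentage change in T = (1.198 − 1) × 100% = 19.8%.

19.8%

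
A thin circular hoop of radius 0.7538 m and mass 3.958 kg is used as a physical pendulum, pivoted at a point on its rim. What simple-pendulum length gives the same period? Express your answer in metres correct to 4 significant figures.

The equivalent simple-pendulum length is L_eq = I/(md), where I is about the pivot and d = 0.75380 m.
I_cm = mR² = 2.2490 kg·m², so I = I_cm + md² = 2.2490 + 2.2490 = 4.4980 kg·m².
L_eq = 4.4980/(3.958 × 0.75380) = 1.508 m.

1.508 m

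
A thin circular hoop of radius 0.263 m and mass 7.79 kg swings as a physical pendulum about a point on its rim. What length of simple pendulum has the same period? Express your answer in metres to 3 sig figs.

The equivalent simple-pendulum length is L_eq = I/(md), where I is about the pivot and d = 0.2630 m.
I_cm = mR² = 0.5388 kg·m², so I = I_cm + md² = 0.5388 + 0.5388 = 1.078 kg·m².
L_eq = 1.078/(7.79 × 0.2630) = 0.526 m.

0.526 m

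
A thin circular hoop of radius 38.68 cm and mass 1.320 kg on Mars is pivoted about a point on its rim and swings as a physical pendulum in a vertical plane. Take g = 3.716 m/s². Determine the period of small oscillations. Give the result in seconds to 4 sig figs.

I_cm = mr² = 0.19749 kg·m². The pivot is at distance d = 0.3868 m from the centre of mass.
By the parallel-axis theorem, I = I_cm + md² = 0.19749 + 0.19749 = 0.39498 kg·m².
T = 2π√(I/(mgd)) = 2π√(0.39498/(1.320 × 3.716 × 0.3868)) = 2.867 s.

2.867 s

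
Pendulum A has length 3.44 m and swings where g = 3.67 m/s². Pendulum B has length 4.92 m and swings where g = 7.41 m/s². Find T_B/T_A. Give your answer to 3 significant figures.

T = 2π√(L/g), so T_B/T_A = √((L_B/g_B)/(L_A/g_A)) = √((4.92/7.41)/(3.44/3.67)) = 0.842.

0.842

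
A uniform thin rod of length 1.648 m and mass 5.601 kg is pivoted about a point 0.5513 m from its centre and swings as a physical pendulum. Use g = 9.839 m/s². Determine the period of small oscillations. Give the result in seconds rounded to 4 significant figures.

1.965 s

For a physical pendulum T = 2π√(I/(mgd)), with d = 0.55130 m from pivot to centre of mass.
I_cm = mL²/12 = 5.601 × 1.648²/12 = 1.2676 kg·m²; I = I_cm + md² = 1.2676 + 5.601 × 0.55130² = 2.9700 kg·m².
T = 2π√(2.9700/(5.601 × 9.839 × 0.55130)) = 1.965 s.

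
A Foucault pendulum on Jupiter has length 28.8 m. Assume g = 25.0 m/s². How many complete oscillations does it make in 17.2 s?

T = 2π√(L/g) = 2π√(28.8/25.0) = 6.744 s.
Number of complete oscillations = ⌊17.2/6.744⌋ = ⌊2.550⌋ = 2.

2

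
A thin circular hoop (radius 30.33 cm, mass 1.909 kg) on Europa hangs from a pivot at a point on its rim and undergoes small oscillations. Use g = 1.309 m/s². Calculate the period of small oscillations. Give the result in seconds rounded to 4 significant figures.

I_cm = mr² = 0.17561 kg·m². The pivot is at distance d = 0.3033 m from the centre of mass.
By the parallel-axis theorem, I = I_cm + md² = 0.17561 + 0.17561 = 0.35122 kg·m².
T = 2π√(I/(mgd)) = 2π√(0.35122/(1.909 × 1.309 × 0.3033)) = 4.277 s.

4.277 s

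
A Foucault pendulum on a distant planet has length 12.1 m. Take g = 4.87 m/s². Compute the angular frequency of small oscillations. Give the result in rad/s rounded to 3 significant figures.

ω = √(g/L) = √(4.87/12.1) = 0.634 rad/s.

0.634 rad/s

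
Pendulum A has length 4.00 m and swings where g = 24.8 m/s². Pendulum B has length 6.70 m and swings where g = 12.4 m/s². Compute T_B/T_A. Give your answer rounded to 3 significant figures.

1.83

T = 2π√(L/g), so T_B/T_A = √((L_B/g_B)/(L_A/g_A)) = √((6.70/12.4)/(4.00/24.8)) = 1.83.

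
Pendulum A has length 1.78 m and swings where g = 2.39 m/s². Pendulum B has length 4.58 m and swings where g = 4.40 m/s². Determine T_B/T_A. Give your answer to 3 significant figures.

1.18

T = 2π√(L/g), so T_B/T_A = √((L_B/g_B)/(L_A/g_A)) = √((4.58/4.40)/(1.78/2.39)) = 1.18.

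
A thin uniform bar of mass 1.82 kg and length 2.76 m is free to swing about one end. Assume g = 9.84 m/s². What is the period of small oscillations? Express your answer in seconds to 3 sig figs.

For a physical pendulum T = 2π√(I/(mgd)), with d = 1.380 m from pivot to centre of mass.
I_cm = mL²/12 = 1.82 × 2.76²/12 = 1.155 kg·m²; I = I_cm + md² = 1.155 + 1.82 × 1.380² = 4.621 kg·m².
T = 2π√(4.621/(1.82 × 9.84 × 1.380)) = 2.72 s.

2.72 s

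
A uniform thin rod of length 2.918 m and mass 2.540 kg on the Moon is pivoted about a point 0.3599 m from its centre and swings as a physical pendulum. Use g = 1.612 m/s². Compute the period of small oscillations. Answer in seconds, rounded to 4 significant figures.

7.556 s

For a physical pendulum T = 2π√(I/(mgd)), with d = 0.35990 m from pivot to centre of mass.
I_cm = mL²/12 = 2.540 × 2.918²/12 = 1.8023 kg·m²; I = I_cm + md² = 1.8023 + 2.540 × 0.35990² = 2.1313 kg·m².
T = 2π√(2.1313/(2.540 × 1.612 × 0.35990)) = 7.556 s.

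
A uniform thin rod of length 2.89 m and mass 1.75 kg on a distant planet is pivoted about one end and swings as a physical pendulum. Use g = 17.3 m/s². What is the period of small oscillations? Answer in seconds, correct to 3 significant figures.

For a physical pendulum T = 2π√(I/(mgd)), with d = 1.445 m from pivot to centre of mass.
I_cm = mL²/12 = 1.75 × 2.89²/12 = 1.218 kg·m²; I = I_cm + md² = 1.218 + 1.75 × 1.445² = 4.872 kg·m².
T = 2π√(4.872/(1.75 × 17.3 × 1.445)) = 2.10 s.

2.10 s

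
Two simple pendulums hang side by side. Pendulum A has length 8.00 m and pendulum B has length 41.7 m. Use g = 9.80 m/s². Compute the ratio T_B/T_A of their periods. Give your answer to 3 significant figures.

T ∝ √L, so T_B/T_A = √(L_B/L_A) = √(41.7/8.00) = 2.28.

2.28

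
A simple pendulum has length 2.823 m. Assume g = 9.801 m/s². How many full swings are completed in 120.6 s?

35

T = 2π√(L/g) = 2π√(2.823/9.801) = 3.3721 s.
Number of complete oscillations = ⌊120.6/3.3721⌋ = ⌊35.764⌋ = 35.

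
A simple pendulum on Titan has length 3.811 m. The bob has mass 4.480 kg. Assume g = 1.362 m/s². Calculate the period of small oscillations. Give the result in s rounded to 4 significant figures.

T = 2π√(L/g) = 2π√(3.811/1.362) = 2π × 1.6727 = 10.51 s.

10.51 s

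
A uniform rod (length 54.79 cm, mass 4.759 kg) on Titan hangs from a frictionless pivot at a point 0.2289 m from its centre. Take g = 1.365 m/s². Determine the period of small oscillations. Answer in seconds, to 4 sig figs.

3.127 s

For a physical pendulum T = 2π√(I/(mgd)), with d = 0.22890 m from pivot to centre of mass.
I_cm = mL²/12 = 4.759 × 0.5479²/12 = 0.11905 kg·m²; I = I_cm + md² = 0.11905 + 4.759 × 0.22890² = 0.36840 kg·m².
T = 2π√(0.36840/(4.759 × 1.365 × 0.22890)) = 3.127 s.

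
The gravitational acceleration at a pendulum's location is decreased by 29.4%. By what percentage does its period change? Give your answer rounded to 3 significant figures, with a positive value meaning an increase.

T ∝ 1/√g, so T'/T = 1/√(0.7060) = 1.190.
Percentage change in T = (1.190 − 1) × 100% = 19.0%.

19.0%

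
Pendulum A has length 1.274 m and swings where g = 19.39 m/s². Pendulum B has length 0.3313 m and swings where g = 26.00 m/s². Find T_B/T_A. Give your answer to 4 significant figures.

T = 2π√(L/g), so T_B/T_A = √((L_B/g_B)/(L_A/g_A)) = √((0.3313/26.00)/(1.274/19.39)) = 0.4404.

0.4404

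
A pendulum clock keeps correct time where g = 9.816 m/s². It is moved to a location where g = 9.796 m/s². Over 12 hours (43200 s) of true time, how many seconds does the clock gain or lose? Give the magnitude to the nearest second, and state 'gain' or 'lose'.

lose 44 s

The clock's period scales as T ∝ 1/√g, so T'/T = √(9.816/9.796) = 1.00102.
In 43200 s of true time the clock registers 43200/1.00102 = 43156.0 s, so it loses 44 s.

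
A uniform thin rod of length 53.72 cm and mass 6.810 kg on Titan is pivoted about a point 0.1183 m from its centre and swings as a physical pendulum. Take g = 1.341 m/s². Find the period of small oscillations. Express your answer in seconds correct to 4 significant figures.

For a physical pendulum T = 2π√(I/(mgd)), with d = 0.11830 m from pivot to centre of mass.
I_cm = mL²/12 = 6.810 × 0.5372²/12 = 0.16377 kg·m²; I = I_cm + md² = 0.16377 + 6.810 × 0.11830² = 0.25908 kg·m².
T = 2π√(0.25908/(6.810 × 1.341 × 0.11830)) = 3.077 s.

3.077 s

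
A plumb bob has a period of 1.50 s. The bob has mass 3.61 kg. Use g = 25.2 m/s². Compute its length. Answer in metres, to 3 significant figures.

1.44 m

From T = 2π√(L/g), L = gT²/(4π²) = 25.2 × 1.500²/(4π²) = 1.44 m.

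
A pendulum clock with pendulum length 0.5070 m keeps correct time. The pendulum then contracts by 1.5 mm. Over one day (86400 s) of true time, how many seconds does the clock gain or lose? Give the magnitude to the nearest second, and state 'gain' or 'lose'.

gain 128 s

T ∝ √L, so T'/T = √(0.50550/0.5070) = 0.998520.
In 86400 s of true time the clock registers 86400/0.998520 = 86528.1 s, so it gains 128 s.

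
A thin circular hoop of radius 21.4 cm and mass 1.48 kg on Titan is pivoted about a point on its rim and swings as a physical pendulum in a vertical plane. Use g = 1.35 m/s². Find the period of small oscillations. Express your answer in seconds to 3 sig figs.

3.54 s

I_cm = mr² = 0.06778 kg·m². The pivot is at distance d = 0.214 m from the centre of mass.
By the parallel-axis theorem, I = I_cm + md² = 0.06778 + 0.06778 = 0.1356 kg·m².
T = 2π√(I/(mgd)) = 2π√(0.1356/(1.48 × 1.35 × 0.214)) = 3.54 s.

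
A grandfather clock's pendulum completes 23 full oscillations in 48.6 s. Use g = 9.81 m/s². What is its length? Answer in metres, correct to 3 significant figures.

T = 48.6/23 = 2.113 s.
From T = 2π√(L/g), L = gT²/(4π²) = 9.81 × 2.113²/(4π²) = 1.11 m.

1.11 m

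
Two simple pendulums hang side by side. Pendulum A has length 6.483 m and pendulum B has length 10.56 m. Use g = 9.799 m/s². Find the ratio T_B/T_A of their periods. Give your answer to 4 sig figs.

1.276

T ∝ √L, so T_B/T_A = √(L_B/L_A) = √(10.56/6.483) = 1.276.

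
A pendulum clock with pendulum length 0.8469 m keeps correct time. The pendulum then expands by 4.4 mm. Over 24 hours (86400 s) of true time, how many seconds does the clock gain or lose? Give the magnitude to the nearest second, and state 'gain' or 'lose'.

T ∝ √L, so T'/T = √(0.85130/0.8469) = 1.00259.
In 86400 s of true time the clock registers 86400/1.00259 = 86176.4 s, so it loses 224 s.

lose 224 s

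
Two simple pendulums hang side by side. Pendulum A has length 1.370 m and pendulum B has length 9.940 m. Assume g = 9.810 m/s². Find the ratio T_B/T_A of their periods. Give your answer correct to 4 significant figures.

T ∝ √L, so T_B/T_A = √(L_B/L_A) = √(9.940/1.370) = 2.694.

2.694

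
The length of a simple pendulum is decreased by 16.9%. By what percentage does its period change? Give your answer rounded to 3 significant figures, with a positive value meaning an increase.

T ∝ √L, so T'/T = √(0.8310) = 0.9116.
Percentage change in T = (0.9116 − 1) × 100% = -8.84%.

-8.84%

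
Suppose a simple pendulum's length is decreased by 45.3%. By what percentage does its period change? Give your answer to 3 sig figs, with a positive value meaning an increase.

T ∝ √L, so T'/T = √(0.5470) = 0.7396.
Percentage change in T = (0.7396 − 1) × 100% = -26.0%.

-26.0%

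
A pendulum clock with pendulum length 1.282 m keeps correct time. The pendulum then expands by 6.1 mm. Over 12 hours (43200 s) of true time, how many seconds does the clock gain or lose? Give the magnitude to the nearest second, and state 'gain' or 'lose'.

lose 102 s

T ∝ √L, so T'/T = √(1.28810/1.282) = 1.00238.
In 43200 s of true time the clock registers 43200/1.00238 = 43097.6 s, so it loses 102 s.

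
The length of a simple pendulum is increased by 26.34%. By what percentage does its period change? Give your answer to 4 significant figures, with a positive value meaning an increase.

T ∝ √L, so T'/T = √(1.2634) = 1.1240.
Percentage change in T = (1.1240 − 1) × 100% = 12.40%.

12.40%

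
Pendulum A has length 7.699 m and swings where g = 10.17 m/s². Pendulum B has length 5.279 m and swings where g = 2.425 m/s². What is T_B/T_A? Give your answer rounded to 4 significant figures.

1.696

T = 2π√(L/g), so T_B/T_A = √((L_B/g_B)/(L_A/g_A)) = √((5.279/2.425)/(7.699/10.17)) = 1.696.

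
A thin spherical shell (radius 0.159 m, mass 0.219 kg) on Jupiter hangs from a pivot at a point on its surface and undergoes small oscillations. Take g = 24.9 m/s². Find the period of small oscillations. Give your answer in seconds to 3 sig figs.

I_cm = (2/3)mr² = 0.003691 kg·m². The pivot is at distance d = 0.159 m from the centre of mass.
By the parallel-axis theorem, I = I_cm + md² = 0.003691 + 0.005537 = 0.009228 kg·m².
T = 2π√(I/(mgd)) = 2π√(0.009228/(0.219 × 24.9 × 0.159)) = 0.648 s.

0.648 s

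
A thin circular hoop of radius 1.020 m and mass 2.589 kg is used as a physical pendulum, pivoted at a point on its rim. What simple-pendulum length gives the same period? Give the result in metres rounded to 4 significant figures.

2.040 m

The equivalent simple-pendulum length is L_eq = I/(md), where I is about the pivot and d = 1.0200 m.
I_cm = mR² = 2.6936 kg·m², so I = I_cm + md² = 2.6936 + 2.6936 = 5.3872 kg·m².
L_eq = 5.3872/(2.589 × 1.0200) = 2.040 m.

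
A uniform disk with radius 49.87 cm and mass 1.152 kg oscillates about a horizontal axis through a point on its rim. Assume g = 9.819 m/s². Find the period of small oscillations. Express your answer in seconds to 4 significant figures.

I_cm = ½mr² = 0.14325 kg·m². The pivot is at distance d = 0.4987 m from the centre of mass.
By the parallel-axis theorem, I = I_cm + md² = 0.14325 + 0.28650 = 0.42976 kg·m².
T = 2π√(I/(mgd)) = 2π√(0.42976/(1.152 × 9.819 × 0.4987)) = 1.734 s.

1.734 s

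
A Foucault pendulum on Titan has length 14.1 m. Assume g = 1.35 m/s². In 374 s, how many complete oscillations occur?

T = 2π√(L/g) = 2π√(14.1/1.35) = 20.31 s.
Number of complete oscillations = ⌊374/20.31⌋ = ⌊18.42⌋ = 18.

18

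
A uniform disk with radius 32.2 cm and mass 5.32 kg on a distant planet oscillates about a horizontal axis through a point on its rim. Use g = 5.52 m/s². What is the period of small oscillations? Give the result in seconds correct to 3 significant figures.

I_cm = ½mr² = 0.2758 kg·m². The pivot is at distance d = 0.322 m from the centre of mass.
By the parallel-axis theorem, I = I_cm + md² = 0.2758 + 0.5516 = 0.8274 kg·m².
T = 2π√(I/(mgd)) = 2π√(0.8274/(5.32 × 5.52 × 0.322)) = 1.86 s.

1.86 s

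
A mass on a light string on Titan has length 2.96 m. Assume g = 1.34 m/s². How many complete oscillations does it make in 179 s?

19

T = 2π√(L/g) = 2π√(2.96/1.34) = 9.338 s.
Number of complete oscillations = ⌊179/9.338⌋ = ⌊19.17⌋ = 19.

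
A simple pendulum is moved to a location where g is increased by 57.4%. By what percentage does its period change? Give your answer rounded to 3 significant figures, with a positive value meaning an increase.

T ∝ 1/√g, so T'/T = 1/√(1.574) = 0.7971.
Percentage change in T = (0.7971 − 1) × 100% = -20.3%.

-20.3%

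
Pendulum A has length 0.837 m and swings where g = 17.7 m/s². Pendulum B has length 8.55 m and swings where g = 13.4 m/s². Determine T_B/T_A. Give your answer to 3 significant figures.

3.67

T = 2π√(L/g), so T_B/T_A = √((L_B/g_B)/(L_A/g_A)) = √((8.55/13.4)/(0.837/17.7)) = 3.67.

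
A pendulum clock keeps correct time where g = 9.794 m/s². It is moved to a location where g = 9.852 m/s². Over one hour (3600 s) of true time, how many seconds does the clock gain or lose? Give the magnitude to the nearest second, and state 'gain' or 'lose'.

The clock's period scales as T ∝ 1/√g, so T'/T = √(9.794/9.852) = 0.997052.
In 3600 s of true time the clock registers 3600/0.997052 = 3610.6 s, so it gains 11 s.

gain 11 s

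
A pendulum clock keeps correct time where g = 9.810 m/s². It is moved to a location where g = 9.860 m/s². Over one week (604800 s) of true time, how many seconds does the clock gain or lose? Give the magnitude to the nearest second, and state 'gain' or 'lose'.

gain 1539 s

The clock's period scales as T ∝ 1/√g, so T'/T = √(9.810/9.860) = 0.997461.
In 604800 s of true time the clock registers 604800/0.997461 = 606339.3 s, so it gains 1539 s.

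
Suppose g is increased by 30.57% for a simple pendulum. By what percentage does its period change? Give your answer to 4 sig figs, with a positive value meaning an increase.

-12.49%

T ∝ 1/√g, so T'/T = 1/√(1.3057) = 0.87514.
Percentage change in T = (0.87514 − 1) × 100% = -12.49%.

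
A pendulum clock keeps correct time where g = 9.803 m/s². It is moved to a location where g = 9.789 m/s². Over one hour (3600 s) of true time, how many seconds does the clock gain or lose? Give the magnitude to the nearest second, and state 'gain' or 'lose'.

lose 3 s

The clock's period scales as T ∝ 1/√g, so T'/T = √(9.803/9.789) = 1.00071.
In 3600 s of true time the clock registers 3600/1.00071 = 3597.4 s, so it loses 3 s.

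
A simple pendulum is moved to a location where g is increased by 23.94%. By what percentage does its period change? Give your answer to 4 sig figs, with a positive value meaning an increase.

T ∝ 1/√g, so T'/T = 1/√(1.2394) = 0.89824.
Percentage change in T = (0.89824 − 1) × 100% = -10.18%.

-10.18%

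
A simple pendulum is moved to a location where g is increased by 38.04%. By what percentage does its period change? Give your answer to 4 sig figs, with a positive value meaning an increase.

-14.89%

T ∝ 1/√g, so T'/T = 1/√(1.3804) = 0.85113.
Percentage change in T = (0.85113 − 1) × 100% = -14.89%.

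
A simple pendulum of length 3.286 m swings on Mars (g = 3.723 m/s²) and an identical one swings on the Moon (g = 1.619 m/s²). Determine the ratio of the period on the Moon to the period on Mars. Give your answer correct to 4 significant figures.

1.516

T ∝ 1/√g, so T₂/T₁ = √(g₁/g₂) = √(3.723/1.619) = 1.516.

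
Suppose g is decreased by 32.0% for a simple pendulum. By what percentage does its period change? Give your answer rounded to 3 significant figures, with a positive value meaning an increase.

21.3%

T ∝ 1/√g, so T'/T = 1/√(0.6800) = 1.213.
Percentage change in T = (1.213 − 1) × 100% = 21.3%.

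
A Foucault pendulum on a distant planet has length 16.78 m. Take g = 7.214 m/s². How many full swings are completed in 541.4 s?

T = 2π√(L/g) = 2π√(16.78/7.214) = 9.5827 s.
Number of complete oscillations = ⌊541.4/9.5827⌋ = ⌊56.498⌋ = 56.

56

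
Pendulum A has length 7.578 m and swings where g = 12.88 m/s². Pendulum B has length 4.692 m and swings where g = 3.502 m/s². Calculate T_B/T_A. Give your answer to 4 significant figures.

T = 2π√(L/g), so T_B/T_A = √((L_B/g_B)/(L_A/g_A)) = √((4.692/3.502)/(7.578/12.88)) = 1.509.

1.509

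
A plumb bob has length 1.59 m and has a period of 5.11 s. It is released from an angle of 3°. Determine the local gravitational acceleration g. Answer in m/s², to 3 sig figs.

From T = 2π√(L/g), g = 4π²L/T² = 4π² × 1.59/5.110² = 2.40 m/s².

2.40 m/s²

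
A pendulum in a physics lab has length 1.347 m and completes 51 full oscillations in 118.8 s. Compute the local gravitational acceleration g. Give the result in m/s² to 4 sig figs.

T = 118.8/51 = 2.3294 s.
From T = 2π√(L/g), g = 4π²L/T² = 4π² × 1.347/2.3294² = 9.800 m/s².

9.800 m/s²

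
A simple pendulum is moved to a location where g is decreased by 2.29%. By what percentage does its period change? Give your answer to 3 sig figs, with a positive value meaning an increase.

1.17%

T ∝ 1/√g, so T'/T = 1/√(0.9771) = 1.012.
Percentage change in T = (1.012 − 1) × 100% = 1.17%.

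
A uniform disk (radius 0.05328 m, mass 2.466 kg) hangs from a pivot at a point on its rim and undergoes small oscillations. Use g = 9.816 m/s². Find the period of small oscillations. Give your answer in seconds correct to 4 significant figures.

I_cm = ½mr² = 0.0035002 kg·m². The pivot is at distance d = 0.05328 m from the centre of mass.
By the parallel-axis theorem, I = I_cm + md² = 0.0035002 + 0.0070004 = 0.010501 kg·m².
T = 2π√(I/(mgd)) = 2π√(0.010501/(2.466 × 9.816 × 0.05328)) = 0.5669 s.

0.5669 s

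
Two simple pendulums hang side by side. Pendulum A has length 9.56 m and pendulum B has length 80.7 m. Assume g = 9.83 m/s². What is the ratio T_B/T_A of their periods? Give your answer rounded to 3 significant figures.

T ∝ √L, so T_B/T_A = √(L_B/L_A) = √(80.7/9.56) = 2.91.

2.91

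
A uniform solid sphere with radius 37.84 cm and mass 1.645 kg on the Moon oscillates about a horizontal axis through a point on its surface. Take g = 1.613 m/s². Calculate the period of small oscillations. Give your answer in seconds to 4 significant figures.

I_cm = (2/5)mr² = 0.094217 kg·m². The pivot is at distance d = 0.3784 m from the centre of mass.
By the parallel-axis theorem, I = I_cm + md² = 0.094217 + 0.23554 = 0.32976 kg·m².
T = 2π√(I/(mgd)) = 2π√(0.32976/(1.645 × 1.613 × 0.3784)) = 3.601 s.

3.601 s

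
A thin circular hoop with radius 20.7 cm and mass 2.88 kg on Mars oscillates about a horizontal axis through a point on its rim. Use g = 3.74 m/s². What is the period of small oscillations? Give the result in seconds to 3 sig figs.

I_cm = mr² = 0.1234 kg·m². The pivot is at distance d = 0.207 m from the centre of mass.
By the parallel-axis theorem, I = I_cm + md² = 0.1234 + 0.1234 = 0.2468 kg·m².
T = 2π√(I/(mgd)) = 2π√(0.2468/(2.88 × 3.74 × 0.207)) = 2.09 s.

2.09 s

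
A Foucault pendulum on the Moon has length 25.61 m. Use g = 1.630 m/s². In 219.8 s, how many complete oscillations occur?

8

T = 2π√(L/g) = 2π√(25.61/1.630) = 24.905 s.
Number of complete oscillations = ⌊219.8/24.905⌋ = ⌊8.8254⌋ = 8.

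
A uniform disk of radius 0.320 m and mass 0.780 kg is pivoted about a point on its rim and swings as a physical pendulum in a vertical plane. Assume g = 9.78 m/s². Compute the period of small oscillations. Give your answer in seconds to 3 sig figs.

I_cm = ½mr² = 0.03994 kg·m². The pivot is at distance d = 0.320 m from the centre of mass.
By the parallel-axis theorem, I = I_cm + md² = 0.03994 + 0.07987 = 0.1198 kg·m².
T = 2π√(I/(mgd)) = 2π√(0.1198/(0.780 × 9.78 × 0.320)) = 1.39 s.

1.39 s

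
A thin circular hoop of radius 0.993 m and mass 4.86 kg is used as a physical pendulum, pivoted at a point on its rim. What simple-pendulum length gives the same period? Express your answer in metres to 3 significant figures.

1.99 m

The equivalent simple-pendulum length is L_eq = I/(md), where I is about the pivot and d = 0.9930 m.
I_cm = mR² = 4.792 kg·m², so I = I_cm + md² = 4.792 + 4.792 = 9.584 kg·m².
L_eq = 9.584/(4.86 × 0.9930) = 1.99 m.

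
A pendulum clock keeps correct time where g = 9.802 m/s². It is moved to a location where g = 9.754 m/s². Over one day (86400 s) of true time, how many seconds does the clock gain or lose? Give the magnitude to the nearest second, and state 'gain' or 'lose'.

lose 212 s

The clock's period scales as T ∝ 1/√g, so T'/T = √(9.802/9.754) = 1.00246.
In 86400 s of true time the clock registers 86400/1.00246 = 86188.2 s, so it loses 212 s.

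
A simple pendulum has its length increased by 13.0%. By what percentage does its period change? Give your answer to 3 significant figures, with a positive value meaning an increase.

6.30%

T ∝ √L, so T'/T = √(1.130) = 1.063.
Percentage change in T = (1.063 − 1) × 100% = 6.30%.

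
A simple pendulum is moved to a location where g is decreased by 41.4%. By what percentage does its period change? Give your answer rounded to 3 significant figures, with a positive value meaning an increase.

30.6%

T ∝ 1/√g, so T'/T = 1/√(0.5860) = 1.306.
Percentage change in T = (1.306 − 1) × 100% = 30.6%.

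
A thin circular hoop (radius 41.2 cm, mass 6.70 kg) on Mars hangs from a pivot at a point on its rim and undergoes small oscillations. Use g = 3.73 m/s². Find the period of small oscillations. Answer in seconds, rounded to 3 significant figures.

I_cm = mr² = 1.137 kg·m². The pivot is at distance d = 0.412 m from the centre of mass.
By the parallel-axis theorem, I = I_cm + md² = 1.137 + 1.137 = 2.275 kg·m².
T = 2π√(I/(mgd)) = 2π√(2.275/(6.70 × 3.73 × 0.412)) = 2.95 s.

2.95 s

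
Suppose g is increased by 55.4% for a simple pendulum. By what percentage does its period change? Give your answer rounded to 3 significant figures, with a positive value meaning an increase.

T ∝ 1/√g, so T'/T = 1/√(1.554) = 0.8022.
Percentage change in T = (0.8022 − 1) × 100% = -19.8%.

-19.8%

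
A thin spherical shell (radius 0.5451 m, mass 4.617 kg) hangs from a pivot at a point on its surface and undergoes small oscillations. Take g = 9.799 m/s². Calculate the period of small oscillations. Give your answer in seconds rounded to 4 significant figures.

1.913 s

I_cm = (2/3)mr² = 0.91458 kg·m². The pivot is at distance d = 0.5451 m from the centre of mass.
By the parallel-axis theorem, I = I_cm + md² = 0.91458 + 1.3719 = 2.2864 kg·m².
T = 2π√(I/(mgd)) = 2π√(2.2864/(4.617 × 9.799 × 0.5451)) = 1.913 s.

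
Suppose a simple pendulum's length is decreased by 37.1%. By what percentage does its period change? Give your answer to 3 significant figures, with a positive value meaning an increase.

T ∝ √L, so T'/T = √(0.6290) = 0.7931.
Percentage change in T = (0.7931 − 1) × 100% = -20.7%.

-20.7%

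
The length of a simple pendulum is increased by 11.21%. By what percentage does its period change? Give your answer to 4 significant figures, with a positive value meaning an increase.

5.456%

T ∝ √L, so T'/T = √(1.1121) = 1.0546.
Percentage change in T = (1.0546 − 1) × 100% = 5.456%.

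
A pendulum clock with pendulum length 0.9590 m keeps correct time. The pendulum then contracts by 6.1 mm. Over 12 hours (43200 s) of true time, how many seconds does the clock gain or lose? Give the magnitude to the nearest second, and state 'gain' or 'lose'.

gain 138 s

T ∝ √L, so T'/T = √(0.95290/0.9590) = 0.996815.
In 43200 s of true time the clock registers 43200/0.996815 = 43338.1 s, so it gains 138 s.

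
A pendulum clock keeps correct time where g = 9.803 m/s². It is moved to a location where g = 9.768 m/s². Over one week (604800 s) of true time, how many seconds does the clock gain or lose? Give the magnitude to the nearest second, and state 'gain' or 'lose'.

The clock's period scales as T ∝ 1/√g, so T'/T = √(9.803/9.768) = 1.00179.
In 604800 s of true time the clock registers 604800/1.00179 = 603719.4 s, so it loses 1081 s.

lose 1081 s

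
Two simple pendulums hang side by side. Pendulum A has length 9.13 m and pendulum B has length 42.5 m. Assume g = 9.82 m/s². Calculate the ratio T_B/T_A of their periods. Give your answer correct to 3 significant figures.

T ∝ √L, so T_B/T_A = √(L_B/L_A) = √(42.5/9.13) = 2.16.

2.16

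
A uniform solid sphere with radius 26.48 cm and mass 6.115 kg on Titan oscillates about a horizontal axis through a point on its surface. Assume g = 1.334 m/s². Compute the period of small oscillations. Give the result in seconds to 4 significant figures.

I_cm = (2/5)mr² = 0.17151 kg·m². The pivot is at distance d = 0.2648 m from the centre of mass.
By the parallel-axis theorem, I = I_cm + md² = 0.17151 + 0.42878 = 0.60029 kg·m².
T = 2π√(I/(mgd)) = 2π√(0.60029/(6.115 × 1.334 × 0.2648)) = 3.312 s.

3.312 s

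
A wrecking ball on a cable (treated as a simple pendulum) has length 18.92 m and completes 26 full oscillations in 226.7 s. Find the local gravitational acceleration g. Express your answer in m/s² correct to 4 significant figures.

9.825 m/s²

T = 226.7/26 = 8.7192 s.
From T = 2π√(L/g), g = 4π²L/T² = 4π² × 18.92/8.7192² = 9.825 m/s².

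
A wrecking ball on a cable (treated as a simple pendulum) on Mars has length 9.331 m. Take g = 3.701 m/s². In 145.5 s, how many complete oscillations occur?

14

T = 2π√(L/g) = 2π√(9.331/3.701) = 9.9766 s.
Number of complete oscillations = ⌊145.5/9.9766⌋ = ⌊14.584⌋ = 14.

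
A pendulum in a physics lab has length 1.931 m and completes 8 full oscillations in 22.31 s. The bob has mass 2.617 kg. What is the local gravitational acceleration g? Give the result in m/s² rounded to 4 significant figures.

9.802 m/s²

T = 22.31/8 = 2.7887 s.
From T = 2π√(L/g), g = 4π²L/T² = 4π² × 1.931/2.7887² = 9.802 m/s².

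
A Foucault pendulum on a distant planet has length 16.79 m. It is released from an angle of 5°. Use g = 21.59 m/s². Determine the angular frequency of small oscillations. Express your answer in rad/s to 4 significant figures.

ω = √(g/L) = √(21.59/16.79) = 1.134 rad/s.

1.134 rad/s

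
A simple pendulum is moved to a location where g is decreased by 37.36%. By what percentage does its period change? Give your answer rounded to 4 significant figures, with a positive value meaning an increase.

T ∝ 1/√g, so T'/T = 1/√(0.62640) = 1.2635.
Percentage change in T = (1.2635 − 1) × 100% = 26.35%.

26.35%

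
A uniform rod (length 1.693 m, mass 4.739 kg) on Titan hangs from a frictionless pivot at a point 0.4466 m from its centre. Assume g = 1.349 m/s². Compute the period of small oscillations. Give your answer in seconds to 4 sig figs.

5.359 s

For a physical pendulum T = 2π√(I/(mgd)), with d = 0.44660 m from pivot to centre of mass.
I_cm = mL²/12 = 4.739 × 1.693²/12 = 1.1319 kg·m²; I = I_cm + md² = 1.1319 + 4.739 × 0.44660² = 2.0771 kg·m².
T = 2π√(2.0771/(4.739 × 1.349 × 0.44660)) = 5.359 s.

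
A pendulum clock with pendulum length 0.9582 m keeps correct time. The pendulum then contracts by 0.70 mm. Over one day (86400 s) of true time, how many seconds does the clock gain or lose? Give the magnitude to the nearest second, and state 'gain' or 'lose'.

T ∝ √L, so T'/T = √(0.95750/0.9582) = 0.999635.
In 86400 s of true time the clock registers 86400/0.999635 = 86431.6 s, so it gains 32 s.

gain 32 s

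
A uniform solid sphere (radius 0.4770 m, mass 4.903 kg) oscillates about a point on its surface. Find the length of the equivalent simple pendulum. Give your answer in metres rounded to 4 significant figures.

The equivalent simple-pendulum length is L_eq = I/(md), where I is about the pivot and d = 0.47700 m.
I_cm = (2/5)mR² = 0.44623 kg·m², so I = I_cm + md² = 0.44623 + 1.1156 = 1.5618 kg·m².
L_eq = 1.5618/(4.903 × 0.47700) = 0.6678 m.

0.6678 m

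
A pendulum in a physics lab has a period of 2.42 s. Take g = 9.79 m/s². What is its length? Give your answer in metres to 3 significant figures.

1.45 m

From T = 2π√(L/g), L = gT²/(4π²) = 9.79 × 2.420²/(4π²) = 1.45 m.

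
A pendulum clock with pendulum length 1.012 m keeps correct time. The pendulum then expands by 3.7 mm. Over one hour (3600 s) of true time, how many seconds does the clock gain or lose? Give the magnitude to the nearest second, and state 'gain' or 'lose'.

lose 7 s

T ∝ √L, so T'/T = √(1.01570/1.012) = 1.00183.
In 3600 s of true time the clock registers 3600/1.00183 = 3593.4 s, so it loses 7 s.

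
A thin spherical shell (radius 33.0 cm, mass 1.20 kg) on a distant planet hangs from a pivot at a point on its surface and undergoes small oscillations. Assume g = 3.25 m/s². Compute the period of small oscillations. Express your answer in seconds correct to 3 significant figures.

2.58 s

I_cm = (2/3)mr² = 0.08712 kg·m². The pivot is at distance d = 0.330 m from the centre of mass.
By the parallel-axis theorem, I = I_cm + md² = 0.08712 + 0.1307 = 0.2178 kg·m².
T = 2π√(I/(mgd)) = 2π√(0.2178/(1.20 × 3.25 × 0.330)) = 2.58 s.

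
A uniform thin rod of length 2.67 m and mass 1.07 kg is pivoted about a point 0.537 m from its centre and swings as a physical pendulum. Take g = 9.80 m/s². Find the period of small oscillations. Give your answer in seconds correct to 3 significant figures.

2.57 s

For a physical pendulum T = 2π√(I/(mgd)), with d = 0.5370 m from pivot to centre of mass.
I_cm = mL²/12 = 1.07 × 2.67²/12 = 0.6357 kg·m²; I = I_cm + md² = 0.6357 + 1.07 × 0.5370² = 0.9442 kg·m².
T = 2π√(0.9442/(1.07 × 9.80 × 0.5370)) = 2.57 s.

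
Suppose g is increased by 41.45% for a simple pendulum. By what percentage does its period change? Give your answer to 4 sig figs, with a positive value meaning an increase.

T ∝ 1/√g, so T'/T = 1/√(1.4145) = 0.84081.
Percentage change in T = (0.84081 − 1) × 100% = -15.92%.

-15.92%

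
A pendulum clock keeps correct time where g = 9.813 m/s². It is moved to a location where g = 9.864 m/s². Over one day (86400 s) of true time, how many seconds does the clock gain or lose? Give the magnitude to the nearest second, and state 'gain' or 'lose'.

gain 224 s

The clock's period scales as T ∝ 1/√g, so T'/T = √(9.813/9.864) = 0.997411.
In 86400 s of true time the clock registers 86400/0.997411 = 86624.2 s, so it gains 224 s.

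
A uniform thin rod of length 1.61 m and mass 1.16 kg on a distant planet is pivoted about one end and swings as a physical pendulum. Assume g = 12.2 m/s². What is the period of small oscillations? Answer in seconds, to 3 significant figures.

1.86 s

For a physical pendulum T = 2π√(I/(mgd)), with d = 0.8050 m from pivot to centre of mass.
I_cm = mL²/12 = 1.16 × 1.61²/12 = 0.2506 kg·m²; I = I_cm + md² = 0.2506 + 1.16 × 0.8050² = 1.002 kg·m².
T = 2π√(1.002/(1.16 × 12.2 × 0.8050)) = 1.86 s.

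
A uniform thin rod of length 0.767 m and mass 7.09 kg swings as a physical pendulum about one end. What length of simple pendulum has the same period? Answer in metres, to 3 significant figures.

The equivalent simple-pendulum length is L_eq = I/(md), where I is about the pivot and d = 0.3835 m.
I_cm = (1/12)mL² = 0.3476 kg·m², so I = I_cm + md² = 0.3476 + 1.043 = 1.390 kg·m².
L_eq = 1.390/(7.09 × 0.3835) = 0.511 m.

0.511 m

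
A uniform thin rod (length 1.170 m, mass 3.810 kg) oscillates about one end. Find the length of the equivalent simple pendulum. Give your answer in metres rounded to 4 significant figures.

The equivalent simple-pendulum length is L_eq = I/(md), where I is about the pivot and d = 0.58500 m.
I_cm = (1/12)mL² = 0.43463 kg·m², so I = I_cm + md² = 0.43463 + 1.3039 = 1.7385 kg·m².
L_eq = 1.7385/(3.810 × 0.58500) = 0.7800 m.

0.7800 m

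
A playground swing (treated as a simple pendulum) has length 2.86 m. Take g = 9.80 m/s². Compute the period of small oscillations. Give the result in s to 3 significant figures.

T = 2π√(L/g) = 2π√(2.86/9.80) = 2π × 0.5402 = 3.39 s.

3.39 s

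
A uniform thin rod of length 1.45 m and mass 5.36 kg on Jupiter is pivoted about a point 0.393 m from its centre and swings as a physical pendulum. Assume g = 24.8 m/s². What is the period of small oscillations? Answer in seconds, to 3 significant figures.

1.16 s

For a physical pendulum T = 2π√(I/(mgd)), with d = 0.3930 m from pivot to centre of mass.
I_cm = mL²/12 = 5.36 × 1.45²/12 = 0.9391 kg·m²; I = I_cm + md² = 0.9391 + 5.36 × 0.3930² = 1.767 kg·m².
T = 2π√(1.767/(5.36 × 24.8 × 0.3930)) = 1.16 s.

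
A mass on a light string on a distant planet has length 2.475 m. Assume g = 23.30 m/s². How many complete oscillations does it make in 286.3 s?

139

T = 2π√(L/g) = 2π√(2.475/23.30) = 2.0478 s.
Number of complete oscillations = ⌊286.3/2.0478⌋ = ⌊139.81⌋ = 139.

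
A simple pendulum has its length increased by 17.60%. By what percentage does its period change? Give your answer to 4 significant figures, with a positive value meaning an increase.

T ∝ √L, so T'/T = √(1.1760) = 1.0844.
Percentage change in T = (1.0844 − 1) × 100% = 8.444%.

8.444%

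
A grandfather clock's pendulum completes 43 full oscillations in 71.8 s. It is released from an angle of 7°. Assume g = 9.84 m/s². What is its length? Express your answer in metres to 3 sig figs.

0.695 m

T = 71.8/43 = 1.670 s.
From T = 2π√(L/g), L = gT²/(4π²) = 9.84 × 1.670²/(4π²) = 0.695 m.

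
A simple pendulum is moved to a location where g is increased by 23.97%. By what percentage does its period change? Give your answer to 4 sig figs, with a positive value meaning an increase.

T ∝ 1/√g, so T'/T = 1/√(1.2397) = 0.89814.
Percentage change in T = (0.89814 − 1) × 100% = -10.19%.

-10.19%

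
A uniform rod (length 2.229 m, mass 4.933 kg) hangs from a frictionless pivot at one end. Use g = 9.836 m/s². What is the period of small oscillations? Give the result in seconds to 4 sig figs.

For a physical pendulum T = 2π√(I/(mgd)), with d = 1.1145 m from pivot to centre of mass.
I_cm = mL²/12 = 4.933 × 2.229²/12 = 2.0424 kg·m²; I = I_cm + md² = 2.0424 + 4.933 × 1.1145² = 8.1698 kg·m².
T = 2π√(8.1698/(4.933 × 9.836 × 1.1145)) = 2.442 s.

2.442 s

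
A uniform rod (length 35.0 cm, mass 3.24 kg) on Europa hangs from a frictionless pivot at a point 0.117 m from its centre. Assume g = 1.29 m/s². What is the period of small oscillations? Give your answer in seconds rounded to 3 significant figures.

For a physical pendulum T = 2π√(I/(mgd)), with d = 0.1170 m from pivot to centre of mass.
I_cm = mL²/12 = 3.24 × 0.350²/12 = 0.03308 kg·m²; I = I_cm + md² = 0.03308 + 3.24 × 0.1170² = 0.07743 kg·m².
T = 2π√(0.07743/(3.24 × 1.29 × 0.1170)) = 2.50 s.

2.50 s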